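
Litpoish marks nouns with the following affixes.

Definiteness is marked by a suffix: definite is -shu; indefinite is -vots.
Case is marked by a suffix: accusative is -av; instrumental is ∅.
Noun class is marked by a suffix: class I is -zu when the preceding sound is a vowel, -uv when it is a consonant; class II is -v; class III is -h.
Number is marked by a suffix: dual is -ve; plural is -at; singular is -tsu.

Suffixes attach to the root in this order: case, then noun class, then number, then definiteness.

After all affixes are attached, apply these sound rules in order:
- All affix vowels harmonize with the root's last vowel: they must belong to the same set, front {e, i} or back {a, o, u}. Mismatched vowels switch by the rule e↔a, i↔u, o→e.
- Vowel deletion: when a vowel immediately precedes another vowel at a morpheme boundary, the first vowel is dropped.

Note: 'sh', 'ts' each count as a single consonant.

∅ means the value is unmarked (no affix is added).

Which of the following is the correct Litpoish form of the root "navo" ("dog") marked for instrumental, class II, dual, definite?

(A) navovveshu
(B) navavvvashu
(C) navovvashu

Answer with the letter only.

case = instrumental: zero marking, form stays navo.
Attach noun class class II -v → navov.
Attach number dual -ve → navovve.
Attach definiteness definite -shu → navovveshu.
Apply vowel harmony: navovveshu → navovvashu.
Vowel deletion: no change.
So the correct form is navovvashu, option (C).
(A) navovveshu is wrong: it fails to apply the sound rule(s).
(B) navavvvashu is wrong: it uses accusative instead of instrumental for case.

C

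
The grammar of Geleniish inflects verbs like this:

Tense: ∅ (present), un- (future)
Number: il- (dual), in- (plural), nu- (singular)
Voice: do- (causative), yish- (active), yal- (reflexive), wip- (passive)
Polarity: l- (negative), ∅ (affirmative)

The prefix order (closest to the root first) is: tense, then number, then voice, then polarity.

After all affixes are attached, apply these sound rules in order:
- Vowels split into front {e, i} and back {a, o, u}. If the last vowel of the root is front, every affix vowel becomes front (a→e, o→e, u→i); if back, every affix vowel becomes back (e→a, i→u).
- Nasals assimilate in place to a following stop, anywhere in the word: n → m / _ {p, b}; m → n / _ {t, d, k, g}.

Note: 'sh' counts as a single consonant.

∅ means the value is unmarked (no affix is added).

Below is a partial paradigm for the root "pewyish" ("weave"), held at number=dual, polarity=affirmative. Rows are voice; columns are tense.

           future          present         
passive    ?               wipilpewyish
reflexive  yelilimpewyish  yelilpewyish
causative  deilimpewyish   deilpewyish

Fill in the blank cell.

Attach tense future un- → unpewyish.
Attach number dual il- → ilunpewyish.
Attach voice passive wip- → wipilunpewyish.
polarity = affirmative: zero marking, form stays wipilunpewyish.
Apply vowel harmony: wipilunpewyish → wipilinpewyish.
Apply nasal assimilation: wipilinpewyish → wipilimpewyish.

wipilimpewyish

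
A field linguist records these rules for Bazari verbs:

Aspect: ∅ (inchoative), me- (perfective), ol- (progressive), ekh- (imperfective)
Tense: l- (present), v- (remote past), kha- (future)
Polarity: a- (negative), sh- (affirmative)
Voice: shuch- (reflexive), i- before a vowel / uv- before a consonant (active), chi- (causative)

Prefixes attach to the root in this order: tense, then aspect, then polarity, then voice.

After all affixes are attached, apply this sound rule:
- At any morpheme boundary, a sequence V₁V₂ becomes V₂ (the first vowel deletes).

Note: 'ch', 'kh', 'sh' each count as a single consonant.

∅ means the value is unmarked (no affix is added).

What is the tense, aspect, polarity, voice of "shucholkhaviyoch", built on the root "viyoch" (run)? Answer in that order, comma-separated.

Segment: shuch-a-ol-kha-viyoch.
tense: kha- → future.
aspect: ol- → progressive.
polarity: a- → negative.
voice: shuch- → reflexive.

future, progressive, negative, reflexive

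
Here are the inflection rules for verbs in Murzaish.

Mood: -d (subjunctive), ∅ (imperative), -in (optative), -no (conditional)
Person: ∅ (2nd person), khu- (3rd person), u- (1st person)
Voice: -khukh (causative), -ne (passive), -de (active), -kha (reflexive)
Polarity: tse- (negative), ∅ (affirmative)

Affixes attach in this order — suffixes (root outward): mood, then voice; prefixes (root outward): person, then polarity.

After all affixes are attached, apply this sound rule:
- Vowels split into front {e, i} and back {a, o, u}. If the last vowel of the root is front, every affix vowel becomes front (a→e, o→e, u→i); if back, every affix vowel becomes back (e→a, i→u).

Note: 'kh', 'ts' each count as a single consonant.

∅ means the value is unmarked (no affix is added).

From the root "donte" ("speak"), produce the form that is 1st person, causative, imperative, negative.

tseidontekhikh

Attach person 1st person u- → udonte.
mood = imperative: zero marking, form stays udonte.
Attach polarity negative tse- → tseudonte.
Attach voice causative -khukh → tseudontekhukh.
Apply vowel harmony: tseudontekhukh → tseidontekhikh.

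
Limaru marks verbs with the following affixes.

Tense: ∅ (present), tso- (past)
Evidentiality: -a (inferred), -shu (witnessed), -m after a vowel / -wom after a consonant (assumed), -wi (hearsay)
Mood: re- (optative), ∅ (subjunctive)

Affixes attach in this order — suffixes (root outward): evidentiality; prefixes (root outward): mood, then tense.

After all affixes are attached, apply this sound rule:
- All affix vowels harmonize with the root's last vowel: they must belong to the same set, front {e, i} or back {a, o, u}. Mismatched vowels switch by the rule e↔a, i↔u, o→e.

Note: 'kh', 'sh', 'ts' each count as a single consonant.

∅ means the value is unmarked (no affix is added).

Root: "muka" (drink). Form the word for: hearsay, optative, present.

Attach mood optative re- → remuka.
tense = present: zero marking, form stays remuka.
Attach evidentiality hearsay -wi → remukawi.
Apply vowel harmony: remukawi → ramukawu.

ramukawu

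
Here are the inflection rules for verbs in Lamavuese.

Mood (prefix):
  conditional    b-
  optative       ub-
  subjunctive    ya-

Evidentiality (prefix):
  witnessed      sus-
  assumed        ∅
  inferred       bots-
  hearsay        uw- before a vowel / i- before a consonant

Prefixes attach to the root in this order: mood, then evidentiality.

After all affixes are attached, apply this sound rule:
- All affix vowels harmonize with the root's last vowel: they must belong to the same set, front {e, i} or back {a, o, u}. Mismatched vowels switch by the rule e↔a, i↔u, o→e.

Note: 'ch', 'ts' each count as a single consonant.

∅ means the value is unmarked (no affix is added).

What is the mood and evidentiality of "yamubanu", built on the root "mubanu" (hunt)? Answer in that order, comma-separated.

Segment: ya-mubanu.
mood: ya- → subjunctive.
evidentiality: ∅ → assumed.

subjunctive, assumed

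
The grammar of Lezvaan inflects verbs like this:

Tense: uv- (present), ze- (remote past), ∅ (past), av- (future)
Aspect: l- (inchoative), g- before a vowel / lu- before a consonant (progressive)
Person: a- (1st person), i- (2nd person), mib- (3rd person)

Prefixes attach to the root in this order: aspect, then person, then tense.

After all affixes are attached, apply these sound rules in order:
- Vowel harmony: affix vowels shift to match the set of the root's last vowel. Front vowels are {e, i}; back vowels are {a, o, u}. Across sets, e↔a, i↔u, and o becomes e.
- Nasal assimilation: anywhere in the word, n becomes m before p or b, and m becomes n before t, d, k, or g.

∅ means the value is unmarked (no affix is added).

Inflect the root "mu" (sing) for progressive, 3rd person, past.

mublumu

Attach aspect progressive lu- (before consonant 'm') → lumu.
Attach person 3rd person mib- → miblumu.
tense = past: zero marking, form stays miblumu.
Apply vowel harmony: miblumu → mublumu.
Nasal assimilation: no change.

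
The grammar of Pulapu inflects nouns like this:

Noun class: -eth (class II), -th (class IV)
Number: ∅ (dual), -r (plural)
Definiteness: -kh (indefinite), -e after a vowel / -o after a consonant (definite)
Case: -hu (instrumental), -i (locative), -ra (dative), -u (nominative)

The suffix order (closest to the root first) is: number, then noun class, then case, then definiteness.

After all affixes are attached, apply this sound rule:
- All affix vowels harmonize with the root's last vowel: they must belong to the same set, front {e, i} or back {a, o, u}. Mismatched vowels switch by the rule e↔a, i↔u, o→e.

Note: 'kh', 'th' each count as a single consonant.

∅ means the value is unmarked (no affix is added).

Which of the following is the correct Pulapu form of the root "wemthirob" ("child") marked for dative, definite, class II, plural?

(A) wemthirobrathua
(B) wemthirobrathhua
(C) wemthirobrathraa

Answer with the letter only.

C

Attach number plural -r → wemthirobr.
Attach noun class class II -eth → wemthirobreth.
Attach case dative -ra → wemthirobrethra.
Attach definiteness definite -e (after vowel 'a') → wemthirobrethrae.
Apply vowel harmony: wemthirobrethrae → wemthirobrathraa.
So the correct form is wemthirobrathraa, option (C).
(A) wemthirobrathua is wrong: it uses nominative instead of dative for case.
(B) wemthirobrathhua is wrong: it uses instrumental instead of dative for case.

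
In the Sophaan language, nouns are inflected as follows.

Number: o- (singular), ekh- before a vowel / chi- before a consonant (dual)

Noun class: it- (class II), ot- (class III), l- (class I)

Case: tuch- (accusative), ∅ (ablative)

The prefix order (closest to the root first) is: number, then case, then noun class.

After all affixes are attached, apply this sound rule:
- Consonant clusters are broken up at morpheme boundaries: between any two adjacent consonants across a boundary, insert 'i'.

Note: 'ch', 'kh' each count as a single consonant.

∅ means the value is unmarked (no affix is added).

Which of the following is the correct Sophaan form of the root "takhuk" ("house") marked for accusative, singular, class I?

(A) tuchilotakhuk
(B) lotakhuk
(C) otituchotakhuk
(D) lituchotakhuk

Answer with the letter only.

Attach number singular o- → otakhuk.
Attach case accusative tuch- → tuchotakhuk.
Attach noun class class I l- → ltuchotakhuk.
Apply epenthesis: ltuchotakhuk → lituchotakhuk.
So the correct form is lituchotakhuk, option (D).
(A) tuchilotakhuk is wrong: it has the affixes in the wrong order.
(B) lotakhuk is wrong: it uses ablative instead of accusative for case.
(C) otituchotakhuk is wrong: it uses class III instead of class I for noun class.

D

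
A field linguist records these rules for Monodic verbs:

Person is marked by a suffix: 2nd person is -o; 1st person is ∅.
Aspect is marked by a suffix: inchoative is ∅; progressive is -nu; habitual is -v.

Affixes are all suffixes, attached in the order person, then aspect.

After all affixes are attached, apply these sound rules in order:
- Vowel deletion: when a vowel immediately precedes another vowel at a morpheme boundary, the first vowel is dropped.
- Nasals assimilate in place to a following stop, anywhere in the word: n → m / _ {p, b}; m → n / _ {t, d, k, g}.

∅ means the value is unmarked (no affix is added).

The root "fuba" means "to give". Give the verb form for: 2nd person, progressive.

fubonu

Attach person 2nd person -o → fubao.
Attach aspect progressive -nu → fubaonu.
Apply vowel deletion: fubaonu → fubonu.
Nasal assimilation: no change.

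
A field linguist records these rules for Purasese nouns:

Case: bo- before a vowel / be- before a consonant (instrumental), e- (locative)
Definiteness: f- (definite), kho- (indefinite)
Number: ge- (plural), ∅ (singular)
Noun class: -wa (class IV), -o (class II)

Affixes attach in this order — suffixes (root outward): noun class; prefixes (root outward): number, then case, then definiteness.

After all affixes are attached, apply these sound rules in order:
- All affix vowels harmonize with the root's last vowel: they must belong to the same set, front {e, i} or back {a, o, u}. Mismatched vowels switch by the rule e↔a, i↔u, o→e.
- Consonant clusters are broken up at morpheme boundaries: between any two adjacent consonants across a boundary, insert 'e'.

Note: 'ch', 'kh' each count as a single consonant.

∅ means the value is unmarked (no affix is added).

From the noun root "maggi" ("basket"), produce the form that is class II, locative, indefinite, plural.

kheegemaggie

Attach number plural ge- → gemaggi.
Attach noun class class II -o → gemaggio.
Attach case locative e- → egemaggio.
Attach definiteness indefinite kho- → khoegemaggio.
Apply vowel harmony: khoegemaggio → kheegemaggie.
Epenthesis: no change.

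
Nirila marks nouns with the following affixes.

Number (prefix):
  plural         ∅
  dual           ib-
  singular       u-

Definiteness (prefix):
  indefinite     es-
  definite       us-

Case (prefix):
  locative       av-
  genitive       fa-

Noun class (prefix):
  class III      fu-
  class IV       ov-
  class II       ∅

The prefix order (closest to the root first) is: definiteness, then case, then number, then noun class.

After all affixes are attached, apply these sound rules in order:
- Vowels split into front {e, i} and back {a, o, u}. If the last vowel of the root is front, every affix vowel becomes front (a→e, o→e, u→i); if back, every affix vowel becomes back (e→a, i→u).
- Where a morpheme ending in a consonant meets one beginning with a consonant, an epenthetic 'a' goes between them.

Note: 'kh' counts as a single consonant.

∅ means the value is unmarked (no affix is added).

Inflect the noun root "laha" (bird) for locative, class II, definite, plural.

Attach definiteness definite us- → uslaha.
Attach case locative av- → avuslaha.
number = plural: zero marking, form stays avuslaha.
noun class = class II: zero marking, form stays avuslaha.
Vowel harmony: no change.
Apply epenthesis: avuslaha → avusalaha.

avusalaha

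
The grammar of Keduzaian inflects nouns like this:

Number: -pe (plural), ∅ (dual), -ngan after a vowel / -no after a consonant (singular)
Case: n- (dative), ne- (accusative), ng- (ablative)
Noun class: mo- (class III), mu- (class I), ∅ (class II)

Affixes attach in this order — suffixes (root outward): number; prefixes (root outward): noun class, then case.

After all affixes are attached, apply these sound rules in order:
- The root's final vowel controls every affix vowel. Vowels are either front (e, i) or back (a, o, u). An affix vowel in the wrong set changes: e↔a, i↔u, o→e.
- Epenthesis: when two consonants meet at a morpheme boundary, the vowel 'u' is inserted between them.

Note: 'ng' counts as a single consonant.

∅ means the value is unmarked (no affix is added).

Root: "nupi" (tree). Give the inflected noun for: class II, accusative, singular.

noun class = class II: zero marking, form stays nupi.
Attach case accusative ne- → nenupi.
Attach number singular -ngan (after vowel 'i') → nenupingan.
Apply vowel harmony: nenupingan → nenupingen.
Epenthesis: no change.

nenupingen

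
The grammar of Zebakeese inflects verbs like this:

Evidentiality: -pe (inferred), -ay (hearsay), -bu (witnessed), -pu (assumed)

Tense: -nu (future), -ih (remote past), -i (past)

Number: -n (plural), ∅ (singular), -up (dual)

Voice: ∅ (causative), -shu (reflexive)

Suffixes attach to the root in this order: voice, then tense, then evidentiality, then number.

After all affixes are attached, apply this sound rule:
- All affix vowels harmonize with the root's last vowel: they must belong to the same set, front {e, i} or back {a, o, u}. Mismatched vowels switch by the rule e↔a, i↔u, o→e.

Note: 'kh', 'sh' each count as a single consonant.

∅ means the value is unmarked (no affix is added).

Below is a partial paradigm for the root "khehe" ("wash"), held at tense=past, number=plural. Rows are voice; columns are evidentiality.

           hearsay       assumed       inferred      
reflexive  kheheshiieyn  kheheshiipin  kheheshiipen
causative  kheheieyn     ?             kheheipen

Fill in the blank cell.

kheheipin

voice = causative: zero marking, form stays khehe.
Attach tense past -i → khehei.
Attach evidentiality assumed -pu → kheheipu.
Attach number plural -n → kheheipun.
Apply vowel harmony: kheheipun → kheheipin.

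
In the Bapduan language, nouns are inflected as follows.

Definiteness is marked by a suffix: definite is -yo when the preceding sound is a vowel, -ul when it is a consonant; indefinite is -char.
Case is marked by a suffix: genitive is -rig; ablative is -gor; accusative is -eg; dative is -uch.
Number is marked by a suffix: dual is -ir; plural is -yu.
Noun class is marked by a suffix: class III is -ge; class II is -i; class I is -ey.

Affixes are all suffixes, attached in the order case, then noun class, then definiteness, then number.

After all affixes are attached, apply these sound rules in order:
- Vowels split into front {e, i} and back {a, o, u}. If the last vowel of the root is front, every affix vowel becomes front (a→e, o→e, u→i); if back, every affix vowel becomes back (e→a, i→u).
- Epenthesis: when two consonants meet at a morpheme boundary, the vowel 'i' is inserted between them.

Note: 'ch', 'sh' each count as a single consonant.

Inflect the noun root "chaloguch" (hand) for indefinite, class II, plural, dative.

chaloguchuchuchariyu

Attach case dative -uch → chaloguchuch.
Attach noun class class II -i → chaloguchuchi.
Attach definiteness indefinite -char → chaloguchuchichar.
Attach number plural -yu → chaloguchuchicharyu.
Apply vowel harmony: chaloguchuchicharyu → chaloguchuchucharyu.
Apply epenthesis: chaloguchuchucharyu → chaloguchuchuchariyu.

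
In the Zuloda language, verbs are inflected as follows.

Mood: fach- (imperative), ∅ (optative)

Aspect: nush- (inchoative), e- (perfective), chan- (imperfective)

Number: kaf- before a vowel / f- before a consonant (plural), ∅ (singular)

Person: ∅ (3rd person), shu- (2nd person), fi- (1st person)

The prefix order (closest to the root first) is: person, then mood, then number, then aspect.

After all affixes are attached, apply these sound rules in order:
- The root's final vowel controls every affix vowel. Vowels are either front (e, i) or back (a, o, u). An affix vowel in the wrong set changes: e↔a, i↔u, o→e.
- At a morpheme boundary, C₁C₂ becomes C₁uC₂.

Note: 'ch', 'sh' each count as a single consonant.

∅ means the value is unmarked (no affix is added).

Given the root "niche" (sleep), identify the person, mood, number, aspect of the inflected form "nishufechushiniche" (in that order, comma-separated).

Segment: nush-fach-shu-niche.
person: shu- → 2nd person.
mood: fach- → imperative.
number: ∅ → singular.
aspect: nush- → inchoative.

2nd person, imperative, singular, inchoative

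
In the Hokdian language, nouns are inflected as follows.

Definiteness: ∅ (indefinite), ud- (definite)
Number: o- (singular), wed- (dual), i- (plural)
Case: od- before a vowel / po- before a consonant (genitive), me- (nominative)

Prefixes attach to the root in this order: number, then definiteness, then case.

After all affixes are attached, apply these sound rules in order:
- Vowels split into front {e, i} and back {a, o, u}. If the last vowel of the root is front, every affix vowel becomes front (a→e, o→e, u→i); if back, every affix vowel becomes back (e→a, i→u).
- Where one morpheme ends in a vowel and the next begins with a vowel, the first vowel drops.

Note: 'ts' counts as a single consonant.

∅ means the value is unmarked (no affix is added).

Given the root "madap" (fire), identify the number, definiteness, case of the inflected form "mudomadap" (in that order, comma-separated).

singular, definite, nominative

Segment: me-ud-o-madap.
number: o- → singular.
definiteness: ud- → definite.
case: me- → nominative.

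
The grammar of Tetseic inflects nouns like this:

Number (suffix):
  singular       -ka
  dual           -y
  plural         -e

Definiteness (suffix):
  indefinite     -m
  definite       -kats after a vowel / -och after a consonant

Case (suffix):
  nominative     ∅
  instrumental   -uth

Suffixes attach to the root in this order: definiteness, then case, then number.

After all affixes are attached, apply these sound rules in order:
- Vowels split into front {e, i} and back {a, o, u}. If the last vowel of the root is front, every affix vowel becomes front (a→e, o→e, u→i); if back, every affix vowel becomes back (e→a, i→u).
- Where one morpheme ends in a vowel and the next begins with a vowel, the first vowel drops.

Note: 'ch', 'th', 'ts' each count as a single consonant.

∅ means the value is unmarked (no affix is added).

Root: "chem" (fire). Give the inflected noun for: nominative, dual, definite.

chemechy

Attach definiteness definite -och (after consonant 'm') → chemoch.
case = nominative: zero marking, form stays chemoch.
Attach number dual -y → chemochy.
Apply vowel harmony: chemochy → chemechy.
Vowel deletion: no change.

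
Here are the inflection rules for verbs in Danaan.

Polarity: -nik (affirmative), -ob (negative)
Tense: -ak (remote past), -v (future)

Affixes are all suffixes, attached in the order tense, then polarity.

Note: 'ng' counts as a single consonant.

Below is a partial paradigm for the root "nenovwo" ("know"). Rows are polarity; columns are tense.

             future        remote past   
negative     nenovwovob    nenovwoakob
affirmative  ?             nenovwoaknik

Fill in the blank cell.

nenovwovnik

Attach tense future -v → nenovwov.
Attach polarity affirmative -nik → nenovwovnik.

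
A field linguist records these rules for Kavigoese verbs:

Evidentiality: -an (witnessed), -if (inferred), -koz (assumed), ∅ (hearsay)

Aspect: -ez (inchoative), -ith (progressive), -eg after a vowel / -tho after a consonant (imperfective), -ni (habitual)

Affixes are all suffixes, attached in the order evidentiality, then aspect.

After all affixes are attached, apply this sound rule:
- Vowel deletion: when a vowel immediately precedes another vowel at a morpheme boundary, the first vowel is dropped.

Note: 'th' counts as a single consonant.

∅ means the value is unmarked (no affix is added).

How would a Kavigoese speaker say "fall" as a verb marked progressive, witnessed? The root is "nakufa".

nakufanith

Attach evidentiality witnessed -an → nakufaan.
Attach aspect progressive -ith → nakufaanith.
Apply vowel deletion: nakufaanith → nakufanith.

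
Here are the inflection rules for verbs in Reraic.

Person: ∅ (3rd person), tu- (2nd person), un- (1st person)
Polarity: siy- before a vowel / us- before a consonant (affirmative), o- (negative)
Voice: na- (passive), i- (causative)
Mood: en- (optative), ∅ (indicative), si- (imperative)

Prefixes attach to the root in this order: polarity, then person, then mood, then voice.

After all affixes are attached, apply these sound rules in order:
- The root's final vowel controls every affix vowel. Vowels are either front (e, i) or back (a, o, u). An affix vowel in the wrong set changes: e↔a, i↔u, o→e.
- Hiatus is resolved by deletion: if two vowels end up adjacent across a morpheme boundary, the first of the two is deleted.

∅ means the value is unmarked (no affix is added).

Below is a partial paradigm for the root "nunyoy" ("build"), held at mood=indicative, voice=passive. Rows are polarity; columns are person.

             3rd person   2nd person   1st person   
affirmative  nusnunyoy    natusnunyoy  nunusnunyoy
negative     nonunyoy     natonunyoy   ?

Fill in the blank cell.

nunonunyoy

Attach polarity negative o- → onunyoy.
Attach person 1st person un- → unonunyoy.
mood = indicative: zero marking, form stays unonunyoy.
Attach voice passive na- → naunonunyoy.
Vowel harmony: no change.
Apply vowel deletion: naunonunyoy → nunonunyoy.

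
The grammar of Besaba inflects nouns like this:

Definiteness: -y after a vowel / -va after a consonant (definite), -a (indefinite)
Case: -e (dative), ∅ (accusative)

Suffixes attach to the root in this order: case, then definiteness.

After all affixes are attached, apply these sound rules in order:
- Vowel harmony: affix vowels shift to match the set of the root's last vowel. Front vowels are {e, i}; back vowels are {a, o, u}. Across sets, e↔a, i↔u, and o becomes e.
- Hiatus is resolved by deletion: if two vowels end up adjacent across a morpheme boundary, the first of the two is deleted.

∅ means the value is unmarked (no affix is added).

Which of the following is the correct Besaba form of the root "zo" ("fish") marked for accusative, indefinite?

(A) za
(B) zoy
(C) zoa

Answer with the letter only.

A

case = accusative: zero marking, form stays zo.
Attach definiteness indefinite -a → zoa.
Vowel harmony: no change.
Apply vowel deletion: zoa → za.
So the correct form is za, option (A).
(C) zoa is wrong: it fails to apply the sound rule(s).
(B) zoy is wrong: it uses definite instead of indefinite for definiteness.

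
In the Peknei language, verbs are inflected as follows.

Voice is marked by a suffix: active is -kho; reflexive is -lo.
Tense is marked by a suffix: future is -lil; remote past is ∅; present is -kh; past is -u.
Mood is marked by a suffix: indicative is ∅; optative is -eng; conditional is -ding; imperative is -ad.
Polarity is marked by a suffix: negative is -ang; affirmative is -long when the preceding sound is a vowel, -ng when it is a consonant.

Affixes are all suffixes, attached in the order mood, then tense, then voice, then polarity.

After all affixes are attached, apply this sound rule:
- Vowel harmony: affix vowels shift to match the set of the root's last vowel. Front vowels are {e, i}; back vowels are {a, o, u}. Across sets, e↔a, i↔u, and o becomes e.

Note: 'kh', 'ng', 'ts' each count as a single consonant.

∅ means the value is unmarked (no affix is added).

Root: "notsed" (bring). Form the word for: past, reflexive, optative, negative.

notsedengileeng

Attach mood optative -eng → notsedeng.
Attach tense past -u → notsedengu.
Attach voice reflexive -lo → notsedengulo.
Attach polarity negative -ang → notsedenguloang.
Apply vowel harmony: notsedenguloang → notsedengileeng.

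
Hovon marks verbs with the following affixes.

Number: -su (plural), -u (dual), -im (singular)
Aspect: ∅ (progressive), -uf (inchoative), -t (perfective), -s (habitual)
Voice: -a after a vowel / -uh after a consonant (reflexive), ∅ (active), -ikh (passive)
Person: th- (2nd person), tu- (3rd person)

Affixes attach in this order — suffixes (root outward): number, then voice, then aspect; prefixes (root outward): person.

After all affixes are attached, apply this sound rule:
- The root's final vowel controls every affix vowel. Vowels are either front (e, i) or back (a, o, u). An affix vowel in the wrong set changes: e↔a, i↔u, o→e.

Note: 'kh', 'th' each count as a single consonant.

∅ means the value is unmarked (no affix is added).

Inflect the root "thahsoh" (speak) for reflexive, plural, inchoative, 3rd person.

Attach number plural -su → thahsohsu.
Attach voice reflexive -a (after vowel 'u') → thahsohsua.
Attach aspect inchoative -uf → thahsohsuauf.
Attach person 3rd person tu- → tuthahsohsuauf.
Vowel harmony: no change.

tuthahsohsuauf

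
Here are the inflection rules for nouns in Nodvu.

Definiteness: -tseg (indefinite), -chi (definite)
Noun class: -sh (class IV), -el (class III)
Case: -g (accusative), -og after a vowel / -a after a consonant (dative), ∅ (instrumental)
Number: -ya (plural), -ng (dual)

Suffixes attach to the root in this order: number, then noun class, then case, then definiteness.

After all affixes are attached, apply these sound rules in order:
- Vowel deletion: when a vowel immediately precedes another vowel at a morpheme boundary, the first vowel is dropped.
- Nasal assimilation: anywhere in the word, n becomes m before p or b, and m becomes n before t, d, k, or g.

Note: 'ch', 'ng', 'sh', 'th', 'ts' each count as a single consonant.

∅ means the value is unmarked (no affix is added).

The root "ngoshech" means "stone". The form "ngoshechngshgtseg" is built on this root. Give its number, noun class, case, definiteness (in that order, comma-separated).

dual, class IV, accusative, indefinite

Segment: ngoshech-ng-sh-g-tseg.
number: -ng → dual.
noun class: -sh → class IV.
case: -g → accusative.
definiteness: -tseg → indefinite.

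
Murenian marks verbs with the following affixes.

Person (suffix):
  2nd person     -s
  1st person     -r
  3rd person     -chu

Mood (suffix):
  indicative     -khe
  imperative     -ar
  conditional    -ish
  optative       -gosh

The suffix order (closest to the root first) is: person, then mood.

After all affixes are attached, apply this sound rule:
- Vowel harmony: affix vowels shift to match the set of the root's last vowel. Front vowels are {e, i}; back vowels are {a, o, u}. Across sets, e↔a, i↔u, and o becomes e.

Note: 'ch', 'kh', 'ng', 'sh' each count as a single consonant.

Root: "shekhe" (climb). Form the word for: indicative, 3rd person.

Attach person 3rd person -chu → shekhechu.
Attach mood indicative -khe → shekhechukhe.
Apply vowel harmony: shekhechukhe → shekhechikhe.

shekhechikhe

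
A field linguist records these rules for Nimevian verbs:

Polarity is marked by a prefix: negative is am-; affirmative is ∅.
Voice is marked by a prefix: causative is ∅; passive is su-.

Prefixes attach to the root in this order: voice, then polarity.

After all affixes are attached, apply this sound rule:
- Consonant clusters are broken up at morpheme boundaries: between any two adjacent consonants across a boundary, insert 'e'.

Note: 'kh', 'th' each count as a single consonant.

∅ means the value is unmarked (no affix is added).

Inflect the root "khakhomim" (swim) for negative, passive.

amesukhakhomim

Attach voice passive su- → sukhakhomim.
Attach polarity negative am- → amsukhakhomim.
Apply epenthesis: amsukhakhomim → amesukhakhomim.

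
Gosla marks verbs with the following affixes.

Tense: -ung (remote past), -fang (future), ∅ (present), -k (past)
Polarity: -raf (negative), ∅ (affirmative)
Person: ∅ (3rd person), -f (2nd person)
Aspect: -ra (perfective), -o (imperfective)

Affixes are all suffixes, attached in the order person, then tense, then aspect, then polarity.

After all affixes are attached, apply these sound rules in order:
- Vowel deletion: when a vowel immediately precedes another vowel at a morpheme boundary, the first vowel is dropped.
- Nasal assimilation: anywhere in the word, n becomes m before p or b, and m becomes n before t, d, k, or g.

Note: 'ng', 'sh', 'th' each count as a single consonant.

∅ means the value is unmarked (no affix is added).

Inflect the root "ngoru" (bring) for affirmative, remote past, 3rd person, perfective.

ngorungra

person = 3rd person: zero marking, form stays ngoru.
Attach tense remote past -ung → ngoruung.
Attach aspect perfective -ra → ngoruungra.
polarity = affirmative: zero marking, form stays ngoruungra.
Apply vowel deletion: ngoruungra → ngorungra.
Nasal assimilation: no change.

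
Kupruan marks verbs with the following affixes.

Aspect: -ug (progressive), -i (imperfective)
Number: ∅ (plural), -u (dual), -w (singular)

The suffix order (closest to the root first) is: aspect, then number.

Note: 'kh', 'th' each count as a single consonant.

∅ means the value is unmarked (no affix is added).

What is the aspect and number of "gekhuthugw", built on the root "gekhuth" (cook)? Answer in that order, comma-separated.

Segment: gekhuth-ug-w.
aspect: -ug → progressive.
number: -w → singular.

progressive, singular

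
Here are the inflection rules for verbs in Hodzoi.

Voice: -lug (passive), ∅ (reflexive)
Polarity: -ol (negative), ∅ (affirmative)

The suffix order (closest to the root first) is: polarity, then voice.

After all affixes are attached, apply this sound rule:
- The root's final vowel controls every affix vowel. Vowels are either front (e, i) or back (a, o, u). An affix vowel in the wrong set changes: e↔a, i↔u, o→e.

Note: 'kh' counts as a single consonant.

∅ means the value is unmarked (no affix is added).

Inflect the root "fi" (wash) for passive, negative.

Attach polarity negative -ol → fiol.
Attach voice passive -lug → fiollug.
Apply vowel harmony: fiollug → fiellig.

fiellig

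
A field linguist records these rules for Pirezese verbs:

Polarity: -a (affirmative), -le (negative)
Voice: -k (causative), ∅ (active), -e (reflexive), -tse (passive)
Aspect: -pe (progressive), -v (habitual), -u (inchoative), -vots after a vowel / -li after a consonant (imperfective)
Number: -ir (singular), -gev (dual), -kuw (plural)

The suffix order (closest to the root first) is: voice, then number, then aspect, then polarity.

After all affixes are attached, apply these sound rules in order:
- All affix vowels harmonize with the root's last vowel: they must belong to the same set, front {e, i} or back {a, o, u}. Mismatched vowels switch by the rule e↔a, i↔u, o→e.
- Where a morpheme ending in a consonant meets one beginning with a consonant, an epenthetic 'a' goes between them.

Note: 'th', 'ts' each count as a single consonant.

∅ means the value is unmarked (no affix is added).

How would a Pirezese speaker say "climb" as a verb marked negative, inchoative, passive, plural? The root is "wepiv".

wepivatsekiwile

Attach voice passive -tse → wepivtse.
Attach number plural -kuw → wepivtsekuw.
Attach aspect inchoative -u → wepivtsekuwu.
Attach polarity negative -le → wepivtsekuwule.
Apply vowel harmony: wepivtsekuwule → wepivtsekiwile.
Apply epenthesis: wepivtsekiwile → wepivatsekiwile.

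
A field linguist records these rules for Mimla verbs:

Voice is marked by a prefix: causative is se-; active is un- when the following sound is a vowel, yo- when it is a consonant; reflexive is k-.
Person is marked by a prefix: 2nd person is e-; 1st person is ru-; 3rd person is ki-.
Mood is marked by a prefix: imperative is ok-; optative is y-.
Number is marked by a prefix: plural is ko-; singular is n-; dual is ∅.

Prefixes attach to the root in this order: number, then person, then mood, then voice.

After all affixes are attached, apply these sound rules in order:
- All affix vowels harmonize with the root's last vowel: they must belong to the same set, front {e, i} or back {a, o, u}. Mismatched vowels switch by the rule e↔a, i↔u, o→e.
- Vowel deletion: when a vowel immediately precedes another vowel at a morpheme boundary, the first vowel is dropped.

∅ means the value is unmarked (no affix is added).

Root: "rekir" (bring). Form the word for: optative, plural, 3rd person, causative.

Attach number plural ko- → korekir.
Attach person 3rd person ki- → kikorekir.
Attach mood optative y- → ykikorekir.
Attach voice causative se- → seykikorekir.
Apply vowel harmony: seykikorekir → seykikerekir.
Vowel deletion: no change.

seykikerekir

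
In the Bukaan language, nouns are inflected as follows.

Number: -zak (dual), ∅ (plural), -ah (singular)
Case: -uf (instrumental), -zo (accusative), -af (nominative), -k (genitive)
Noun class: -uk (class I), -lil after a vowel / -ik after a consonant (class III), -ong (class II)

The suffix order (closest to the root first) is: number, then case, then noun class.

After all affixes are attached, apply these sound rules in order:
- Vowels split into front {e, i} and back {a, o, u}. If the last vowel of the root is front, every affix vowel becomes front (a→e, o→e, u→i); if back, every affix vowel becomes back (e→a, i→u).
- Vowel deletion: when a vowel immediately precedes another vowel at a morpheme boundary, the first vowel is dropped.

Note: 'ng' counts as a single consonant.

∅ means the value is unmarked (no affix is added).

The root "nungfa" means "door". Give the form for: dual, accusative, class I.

nungfazakzuk

Attach number dual -zak → nungfazak.
Attach case accusative -zo → nungfazakzo.
Attach noun class class I -uk → nungfazakzouk.
Vowel harmony: no change.
Apply vowel deletion: nungfazakzouk → nungfazakzuk.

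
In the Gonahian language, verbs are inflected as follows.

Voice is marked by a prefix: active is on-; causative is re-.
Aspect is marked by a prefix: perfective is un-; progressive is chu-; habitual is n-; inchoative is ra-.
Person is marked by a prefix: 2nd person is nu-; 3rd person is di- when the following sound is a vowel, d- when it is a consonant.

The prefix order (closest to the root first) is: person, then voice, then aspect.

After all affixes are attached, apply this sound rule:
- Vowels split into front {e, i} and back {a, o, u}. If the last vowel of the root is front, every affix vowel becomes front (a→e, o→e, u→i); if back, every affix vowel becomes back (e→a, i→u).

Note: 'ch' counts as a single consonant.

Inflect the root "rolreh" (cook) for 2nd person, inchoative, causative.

Attach person 2nd person nu- → nurolreh.
Attach voice causative re- → renurolreh.
Attach aspect inchoative ra- → rarenurolreh.
Apply vowel harmony: rarenurolreh → rerenirolreh.

rerenirolreh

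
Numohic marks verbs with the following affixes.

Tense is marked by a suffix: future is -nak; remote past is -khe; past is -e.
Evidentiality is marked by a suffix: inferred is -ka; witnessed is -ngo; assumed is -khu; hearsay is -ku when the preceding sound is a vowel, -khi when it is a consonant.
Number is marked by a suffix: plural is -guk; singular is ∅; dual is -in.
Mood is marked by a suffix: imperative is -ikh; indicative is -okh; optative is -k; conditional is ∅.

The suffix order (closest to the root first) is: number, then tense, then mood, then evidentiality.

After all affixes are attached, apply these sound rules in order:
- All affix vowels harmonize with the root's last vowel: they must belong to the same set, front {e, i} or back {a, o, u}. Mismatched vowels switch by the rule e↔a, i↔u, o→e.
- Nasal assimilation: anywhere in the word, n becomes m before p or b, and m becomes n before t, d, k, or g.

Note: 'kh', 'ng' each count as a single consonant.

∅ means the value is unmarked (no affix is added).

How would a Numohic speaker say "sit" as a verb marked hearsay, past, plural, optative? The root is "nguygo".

Attach number plural -guk → nguygoguk.
Attach tense past -e → nguygoguke.
Attach mood optative -k → nguygogukek.
Attach evidentiality hearsay -khi (after consonant 'k') → nguygogukekkhi.
Apply vowel harmony: nguygogukekkhi → nguygogukakkhu.
Nasal assimilation: no change.

nguygogukakkhu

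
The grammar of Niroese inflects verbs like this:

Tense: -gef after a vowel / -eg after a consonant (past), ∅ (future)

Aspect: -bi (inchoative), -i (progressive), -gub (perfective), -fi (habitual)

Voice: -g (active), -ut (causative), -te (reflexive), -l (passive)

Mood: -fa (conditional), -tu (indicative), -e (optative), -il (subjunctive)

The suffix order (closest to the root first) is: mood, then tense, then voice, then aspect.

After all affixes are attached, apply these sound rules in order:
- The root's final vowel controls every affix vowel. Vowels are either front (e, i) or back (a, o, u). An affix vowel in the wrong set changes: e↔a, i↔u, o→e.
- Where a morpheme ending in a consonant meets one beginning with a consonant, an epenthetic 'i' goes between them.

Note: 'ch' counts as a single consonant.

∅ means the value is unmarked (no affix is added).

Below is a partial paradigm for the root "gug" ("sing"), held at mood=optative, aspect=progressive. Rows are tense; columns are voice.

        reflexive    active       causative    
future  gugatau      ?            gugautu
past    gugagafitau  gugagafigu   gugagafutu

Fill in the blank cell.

Attach mood optative -e → guge.
tense = future: zero marking, form stays guge.
Attach voice active -g → gugeg.
Attach aspect progressive -i → gugegi.
Apply vowel harmony: gugegi → gugagu.
Epenthesis: no change.

gugagu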